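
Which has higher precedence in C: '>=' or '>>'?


'>>' is shift (level 8); '>=' is relational (level 7)
Higher level binds tighter
'>>' has higher precedence than '>='


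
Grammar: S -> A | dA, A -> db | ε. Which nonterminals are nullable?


A nonterminal is nullable iff some alternative derives ε (directly, or every symbol in it is nullable)
Nullable: {A, S}


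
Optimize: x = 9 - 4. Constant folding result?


9 - 4 = 5 at compile time
Optimized: x = 5


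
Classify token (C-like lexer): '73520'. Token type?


Pattern: digits only
Type: INTEGER_LITERAL


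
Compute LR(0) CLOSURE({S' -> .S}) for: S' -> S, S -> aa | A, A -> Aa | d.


Start: S' -> .S
For each item with dot before a nonterminal B, add B -> .γ for every B-production
Closure: [S' -> .S, S -> .aa, S -> .A, A -> .Aa, A -> .d]


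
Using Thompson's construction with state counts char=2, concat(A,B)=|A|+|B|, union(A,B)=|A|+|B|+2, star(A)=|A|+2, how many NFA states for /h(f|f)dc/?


Syntax tree has 5 char leaf(s), 1 union(s), 0 star(s)
chars contribute 5×2 = 10; each union adds +2; each star adds +2
Total: 10 + 2 + 0 = 12 states


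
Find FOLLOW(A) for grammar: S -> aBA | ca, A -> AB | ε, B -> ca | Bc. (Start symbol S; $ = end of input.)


$ ∈ FOLLOW(S). For each A -> αBβ: add FIRST(β)\{ε} to FOLLOW(B); if β nullable, add FOLLOW(A).
FOLLOW(A) = {$, c}


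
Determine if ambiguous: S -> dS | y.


right-linear, alternatives start with distinct terminals 'd' vs 'y': unique leftmost derivation
Unambiguous


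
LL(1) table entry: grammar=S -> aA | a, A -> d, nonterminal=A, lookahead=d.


For [A, d]: 'd' ∈ FIRST(d)
Entry: A -> d


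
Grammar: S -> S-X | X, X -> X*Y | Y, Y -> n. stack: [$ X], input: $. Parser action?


lookahead ∉ {*} so X won't extend; reduce S -> X
Action: reduce (S -> X)


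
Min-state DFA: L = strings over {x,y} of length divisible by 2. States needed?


Track length mod 2: states 0..1, accept at 0
Minimal DFA: 2 states


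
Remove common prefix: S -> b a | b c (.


Common prefix: 'b'
Factored: S -> b S', S' -> a | c (


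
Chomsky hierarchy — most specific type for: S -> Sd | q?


Left-linear: every RHS is a terminal or one nonterminal followed by a terminal
Classification: Type 3 (Regular)


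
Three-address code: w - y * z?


Break into single-operator statements:
t1 = y * z
t2 = w - t1


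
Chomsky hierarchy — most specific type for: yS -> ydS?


LHS has context (more than one symbol) and |LHS| ≤ |RHS|
Classification: Type 1 (Context-Sensitive)


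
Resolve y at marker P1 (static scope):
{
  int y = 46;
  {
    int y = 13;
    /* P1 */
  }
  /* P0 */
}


y declared in the same block as P1
y = 13


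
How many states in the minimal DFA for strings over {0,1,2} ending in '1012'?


Track the longest suffix of input matching a prefix of '1012': 5 classes (prefixes of length 0..4)
Minimal DFA: 5 states


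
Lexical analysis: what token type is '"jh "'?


Pattern: double-quoted sequence
Type: STRING_LITERAL


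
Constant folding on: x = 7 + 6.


7 + 6 = 13 at compile time
Optimized: x = 13


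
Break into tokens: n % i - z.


Scan left to right, longest-match per lexeme
Tokens: ID(n), OP(%), ID(i), OP(-), ID(z)


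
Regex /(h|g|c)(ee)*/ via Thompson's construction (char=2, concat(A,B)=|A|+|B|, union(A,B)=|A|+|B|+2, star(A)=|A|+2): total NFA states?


Syntax tree has 5 char leaf(s), 2 union(s), 1 star(s)
chars contribute 5×2 = 10; each union adds +2; each star adds +2
Total: 10 + 4 + 2 = 16 states


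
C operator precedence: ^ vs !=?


'!=' is equality (level 6); '^' is bitwise XOR (level 4)
Higher level binds tighter
'!=' has higher precedence than '^'


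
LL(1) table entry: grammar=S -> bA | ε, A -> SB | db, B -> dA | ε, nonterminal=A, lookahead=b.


For [A, b]: 'b' ∈ FIRST(SB)
Entry: A -> SB


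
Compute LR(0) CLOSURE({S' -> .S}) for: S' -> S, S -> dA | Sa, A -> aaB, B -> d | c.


Start: S' -> .S
For each item with dot before a nonterminal B, add B -> .γ for every B-production
Closure: [S' -> .S, S -> .dA, S -> .Sa]


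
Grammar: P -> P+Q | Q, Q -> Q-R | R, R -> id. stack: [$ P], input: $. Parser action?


start symbol P on stack, input exhausted
Action: accept


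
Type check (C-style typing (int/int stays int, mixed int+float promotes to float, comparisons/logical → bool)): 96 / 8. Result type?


Operand types: int / int
Rule: mixed int/float promotes to float; int/int stays int
Result type: int


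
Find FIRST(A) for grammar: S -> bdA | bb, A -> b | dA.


Per alternative of A: FIRST(b) = {b}; FIRST(dA) = {d}
FIRST(A) = {b, d}


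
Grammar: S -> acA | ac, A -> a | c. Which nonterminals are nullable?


A nonterminal is nullable iff some alternative derives ε (directly, or every symbol in it is nullable)
Nullable: {}


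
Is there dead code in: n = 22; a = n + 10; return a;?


n is read by a's definition; a is returned
No dead code


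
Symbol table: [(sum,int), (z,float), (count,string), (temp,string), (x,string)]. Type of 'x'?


Lookup 'x' → type string


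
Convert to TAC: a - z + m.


Break into single-operator statements:
t1 = a - z
t2 = t1 + m


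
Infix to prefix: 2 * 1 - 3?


left-to-right (same/higher precedence on left): tree is (- (* 2 1) 3)
Prefix: - * 2 1 3


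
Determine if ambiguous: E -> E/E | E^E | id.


'id/id^id' has two parse trees (no precedence encoded between / and ^)
Ambiguous


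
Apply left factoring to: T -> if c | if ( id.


Common prefix: 'if'
Factored: T -> if T', T' -> c | ( id


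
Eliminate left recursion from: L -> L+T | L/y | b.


Left-recursive alternatives: L+T, L/y; non-recursive: b
Introduce L': L -> bL', L' -> +TL' | /yL' | ε


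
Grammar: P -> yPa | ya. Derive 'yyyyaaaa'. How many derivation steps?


Derivation: P => yPa => yyPaa => yyyPaaa => yyyyaaaa
Steps: 4


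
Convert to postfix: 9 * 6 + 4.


Left to right (same or higher precedence on left)
Postfix: 9 6 * 4 +


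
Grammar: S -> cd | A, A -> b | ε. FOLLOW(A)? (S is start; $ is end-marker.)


$ ∈ FOLLOW(S). For each A -> αBβ: add FIRST(β)\{ε} to FOLLOW(B); if β nullable, add FOLLOW(A).
FOLLOW(A) = {$}


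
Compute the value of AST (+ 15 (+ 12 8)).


Evaluate inner: (+ 12 8) = 20
Evaluate root: (+ 15 20) = 35
Result: 35


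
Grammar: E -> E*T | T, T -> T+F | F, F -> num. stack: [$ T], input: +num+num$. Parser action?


shift '+' to continue T -> T+F
Action: shift


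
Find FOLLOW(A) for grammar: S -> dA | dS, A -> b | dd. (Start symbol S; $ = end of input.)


$ ∈ FOLLOW(S). For each A -> αBβ: add FIRST(β)\{ε} to FOLLOW(B); if β nullable, add FOLLOW(A).
FOLLOW(A) = {$}


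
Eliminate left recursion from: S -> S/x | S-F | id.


Left-recursive alternatives: S/x, S-F; non-recursive: id
Introduce S': S -> idS', S' -> /xS' | -FS' | ε


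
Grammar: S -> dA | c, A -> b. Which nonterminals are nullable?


A nonterminal is nullable iff some alternative derives ε (directly, or every symbol in it is nullable)
Nullable: {}


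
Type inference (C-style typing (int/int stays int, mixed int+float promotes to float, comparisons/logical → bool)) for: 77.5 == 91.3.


Operand types: float == float
Rule: comparison yields bool
Result type: bool


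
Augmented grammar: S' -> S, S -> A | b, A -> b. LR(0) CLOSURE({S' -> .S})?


Start: S' -> .S
For each item with dot before a nonterminal B, add B -> .γ for every B-production
Closure: [S' -> .S, S -> .A, S -> .b, A -> .b]


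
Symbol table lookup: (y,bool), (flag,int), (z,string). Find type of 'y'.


Lookup 'y' → type bool


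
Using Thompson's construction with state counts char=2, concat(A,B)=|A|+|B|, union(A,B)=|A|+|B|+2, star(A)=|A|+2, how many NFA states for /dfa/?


Syntax tree has 3 char leaf(s), 0 union(s), 0 star(s)
chars contribute 3×2 = 6; each union adds +2; each star adds +2
Total: 6 + 0 + 0 = 6 states


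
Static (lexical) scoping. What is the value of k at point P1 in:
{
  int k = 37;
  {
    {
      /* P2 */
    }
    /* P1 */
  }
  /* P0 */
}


P1's block does not declare k; resolves to the enclosing declaration at depth 0
k = 37


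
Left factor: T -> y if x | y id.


Common prefix: 'y'
Factored: T -> y T', T' -> if x | id


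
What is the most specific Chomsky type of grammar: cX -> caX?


LHS has context (more than one symbol) and |LHS| ≤ |RHS|
Classification: Type 1 (Context-Sensitive)


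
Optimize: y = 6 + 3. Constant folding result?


6 + 3 = 9 at compile time
Optimized: y = 9


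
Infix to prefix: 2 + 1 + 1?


left-to-right (same/higher precedence on left): tree is (+ (+ 2 1) 1)
Prefix: + + 2 1 1


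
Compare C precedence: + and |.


'+' is additive (level 9); '|' is bitwise OR (level 3)
Higher level binds tighter
'+' has higher precedence than '|'


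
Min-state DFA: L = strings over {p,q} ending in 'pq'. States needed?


Track the longest suffix of input matching a prefix of 'pq': 3 classes (prefixes of length 0..2)
Minimal DFA: 3 states


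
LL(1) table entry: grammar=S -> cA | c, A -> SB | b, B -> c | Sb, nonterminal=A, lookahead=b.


For [A, b]: 'b' ∈ FIRST(b)
Entry: A -> b


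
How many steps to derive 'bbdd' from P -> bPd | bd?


Derivation: P => bPd => bbdd
Steps: 2


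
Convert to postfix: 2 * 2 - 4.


Left to right (same or higher precedence on left)
Postfix: 2 2 * 4 -


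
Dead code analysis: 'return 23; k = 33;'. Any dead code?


statement follows a return and is unreachable
Dead: 'k = 33'


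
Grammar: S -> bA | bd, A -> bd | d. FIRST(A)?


Per alternative of A: FIRST(bd) = {b}; FIRST(d) = {d}
FIRST(A) = {b, d}


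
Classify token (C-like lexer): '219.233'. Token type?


Pattern: digits with a decimal point
Type: FLOAT_LITERAL


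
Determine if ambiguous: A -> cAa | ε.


balanced c^n…a^n: each string has a unique parse
Unambiguous


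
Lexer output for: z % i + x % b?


Scan left to right, longest-match per lexeme
Tokens: ID(z), OP(%), ID(i), OP(+), ID(x), OP(%), ID(b)


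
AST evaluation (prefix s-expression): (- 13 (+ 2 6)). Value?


Evaluate inner: (+ 2 6) = 8
Evaluate root: (- 13 8) = 5
Result: 5


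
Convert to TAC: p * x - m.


Break into single-operator statements:
t1 = p * x
t2 = t1 - m


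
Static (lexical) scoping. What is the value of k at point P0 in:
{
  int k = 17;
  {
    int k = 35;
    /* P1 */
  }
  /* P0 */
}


k declared in the same block as P0
k = 17


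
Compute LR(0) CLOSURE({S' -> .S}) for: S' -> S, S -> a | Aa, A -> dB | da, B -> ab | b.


Start: S' -> .S
For each item with dot before a nonterminal B, add B -> .γ for every B-production
Closure: [S' -> .S, S -> .a, S -> .Aa, A -> .dB, A -> .da]


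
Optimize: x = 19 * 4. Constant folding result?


19 * 4 = 76 at compile time
Optimized: x = 76


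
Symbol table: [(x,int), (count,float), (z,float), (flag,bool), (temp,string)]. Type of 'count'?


Lookup 'count' → type float


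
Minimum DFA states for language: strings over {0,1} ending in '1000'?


Track the longest suffix of input matching a prefix of '1000': 5 classes (prefixes of length 0..4)
Minimal DFA: 5 states


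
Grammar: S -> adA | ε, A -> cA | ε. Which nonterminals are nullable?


A nonterminal is nullable iff some alternative derives ε (directly, or every symbol in it is nullable)
Nullable: {A, S}


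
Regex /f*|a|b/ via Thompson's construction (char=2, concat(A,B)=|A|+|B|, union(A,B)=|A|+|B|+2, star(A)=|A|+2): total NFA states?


Syntax tree has 3 char leaf(s), 2 union(s), 1 star(s)
chars contribute 3×2 = 6; each union adds +2; each star adds +2
Total: 6 + 4 + 2 = 12 states


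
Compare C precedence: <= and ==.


'<=' is relational (level 7); '==' is equality (level 6)
Higher level binds tighter
'<=' has higher precedence than '=='


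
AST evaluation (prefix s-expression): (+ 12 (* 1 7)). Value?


Evaluate inner: (* 1 7) = 7
Evaluate root: (+ 12 7) = 19
Result: 19


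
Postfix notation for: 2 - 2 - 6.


Left to right (same or higher precedence on left)
Postfix: 2 2 - 6 -


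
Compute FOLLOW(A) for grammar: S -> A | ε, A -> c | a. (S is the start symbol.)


$ ∈ FOLLOW(S). For each A -> αBβ: add FIRST(β)\{ε} to FOLLOW(B); if β nullable, add FOLLOW(A).
FOLLOW(A) = {$}


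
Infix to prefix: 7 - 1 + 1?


left-to-right (same/higher precedence on left): tree is (+ (- 7 1) 1)
Prefix: + - 7 1 1


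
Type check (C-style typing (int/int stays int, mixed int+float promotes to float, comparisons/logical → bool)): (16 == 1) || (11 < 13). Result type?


Operand types: bool || bool
Rule: logical operators take bool operands and yield bool
Result type: bool


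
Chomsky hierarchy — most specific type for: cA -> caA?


LHS has context (more than one symbol) and |LHS| ≤ |RHS|
Classification: Type 1 (Context-Sensitive)


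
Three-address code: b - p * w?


Break into single-operator statements:
t1 = p * w
t2 = b - t1


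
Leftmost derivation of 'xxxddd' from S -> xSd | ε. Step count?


Derivation: S => xSd => xxSdd => xxxSddd => xxxddd
Steps: 4


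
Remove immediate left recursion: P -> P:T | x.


Left-recursive alternatives: P:T; non-recursive: x
Introduce P': P -> xP', P' -> :TP' | ε


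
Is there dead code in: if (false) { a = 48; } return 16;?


condition is constant false, so the whole block is unreachable
Dead: 'if (false) { a = 48; }'


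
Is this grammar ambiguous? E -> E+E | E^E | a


'a+a^a' has two parse trees (no precedence encoded between + and ^)
Ambiguous


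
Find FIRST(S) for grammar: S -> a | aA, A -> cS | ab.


Per alternative of S: FIRST(a) = {a}; FIRST(aA) = {a}
FIRST(S) = {a}


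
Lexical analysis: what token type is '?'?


Pattern: operator symbol
Type: OPERATOR


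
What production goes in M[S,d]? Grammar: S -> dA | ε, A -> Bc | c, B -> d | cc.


For [S, d]: 'd' ∈ FIRST(dA)
Entry: S -> dA


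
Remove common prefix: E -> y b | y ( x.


Common prefix: 'y'
Factored: E -> y E', E' -> b | ( x


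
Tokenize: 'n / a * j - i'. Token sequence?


Scan left to right, longest-match per lexeme
Tokens: ID(n), OP(/), ID(a), OP(*), ID(j), OP(-), ID(i)


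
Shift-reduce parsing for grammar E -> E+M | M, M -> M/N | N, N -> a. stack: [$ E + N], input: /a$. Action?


'N' (not preceded by M/) is the handle for M -> N
Action: reduce (M -> N)


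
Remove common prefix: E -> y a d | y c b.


Common prefix: 'y'
Factored: E -> y E', E' -> a d | c b


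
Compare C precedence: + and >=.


'+' is additive (level 9); '>=' is relational (level 7)
Higher level binds tighter
'+' has higher precedence than '>='


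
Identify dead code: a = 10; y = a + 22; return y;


a is read by y's definition; y is returned
No dead code


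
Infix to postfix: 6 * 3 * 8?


Left to right (same or higher precedence on left)
Postfix: 6 3 * 8 *


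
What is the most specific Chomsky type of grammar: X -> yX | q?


Right-linear: every RHS is a terminal or a terminal followed by one nonterminal
Classification: Type 3 (Regular)


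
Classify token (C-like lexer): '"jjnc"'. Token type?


Pattern: double-quoted sequence
Type: STRING_LITERAL


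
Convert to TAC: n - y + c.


Break into single-operator statements:
t1 = n - y
t2 = t1 + c


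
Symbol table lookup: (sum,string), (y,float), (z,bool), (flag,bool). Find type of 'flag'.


Lookup 'flag' → type bool


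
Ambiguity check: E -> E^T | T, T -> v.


precedence layered via separate nonterminal T: deterministic
Unambiguous


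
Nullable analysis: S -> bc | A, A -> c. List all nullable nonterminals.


A nonterminal is nullable iff some alternative derives ε (directly, or every symbol in it is nullable)
Nullable: {}


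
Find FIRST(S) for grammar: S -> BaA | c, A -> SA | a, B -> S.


Per alternative of S: FIRST(BaA) = {c}; FIRST(c) = {c}
FIRST(S) = {c}


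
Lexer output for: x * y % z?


Scan left to right, longest-match per lexeme
Tokens: ID(x), OP(*), ID(y), OP(%), ID(z)


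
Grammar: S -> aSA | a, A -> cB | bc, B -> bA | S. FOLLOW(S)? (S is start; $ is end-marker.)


$ ∈ FOLLOW(S). For each A -> αBβ: add FIRST(β)\{ε} to FOLLOW(B); if β nullable, add FOLLOW(A).
FOLLOW(S) = {$, b, c}


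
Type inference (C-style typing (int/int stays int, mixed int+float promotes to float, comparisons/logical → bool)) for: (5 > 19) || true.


Operand types: bool || bool
Rule: logical operators take bool operands and yield bool
Result type: bool


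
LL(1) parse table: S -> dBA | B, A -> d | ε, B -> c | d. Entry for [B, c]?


For [B, c]: 'c' ∈ FIRST(c)
Entry: B -> c


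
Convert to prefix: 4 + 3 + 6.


left-to-right (same/higher precedence on left): tree is (+ (+ 4 3) 6)
Prefix: + + 4 3 6


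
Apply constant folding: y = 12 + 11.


12 + 11 = 23 at compile time
Optimized: y = 23


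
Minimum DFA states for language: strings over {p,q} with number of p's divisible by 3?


Track (count of p) mod 3: states 0..2, accept at 0
Minimal DFA: 3 states


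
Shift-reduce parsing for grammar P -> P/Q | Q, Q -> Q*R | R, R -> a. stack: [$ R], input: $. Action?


'R' (not preceded by Q*) is the handle for Q -> R
Action: reduce (Q -> R)


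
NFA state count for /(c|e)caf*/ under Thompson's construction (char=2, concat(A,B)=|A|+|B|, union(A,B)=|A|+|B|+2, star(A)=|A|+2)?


Syntax tree has 5 char leaf(s), 1 union(s), 1 star(s)
chars contribute 5×2 = 10; each union adds +2; each star adds +2
Total: 10 + 2 + 2 = 14 states


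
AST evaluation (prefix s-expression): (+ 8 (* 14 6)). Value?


Evaluate inner: (* 14 6) = 84
Evaluate root: (+ 8 84) = 92
Result: 92


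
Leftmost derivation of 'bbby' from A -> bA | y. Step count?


Derivation: A => bA => bbA => bbbA => bbby
Steps: 4


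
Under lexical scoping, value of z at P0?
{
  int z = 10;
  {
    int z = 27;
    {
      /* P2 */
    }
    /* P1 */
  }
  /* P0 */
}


z declared in the same block as P0
z = 10


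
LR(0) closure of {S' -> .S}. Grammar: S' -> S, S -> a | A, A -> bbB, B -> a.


Start: S' -> .S
For each item with dot before a nonterminal B, add B -> .γ for every B-production
Closure: [S' -> .S, S -> .a, S -> .A, A -> .bbB]


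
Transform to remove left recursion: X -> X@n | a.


Left-recursive alternatives: X@n; non-recursive: a
Introduce X': X -> aX', X' -> @nX' | ε


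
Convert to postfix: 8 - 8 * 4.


* has higher precedence, evaluate 8*4 first
Postfix: 8 8 4 * -


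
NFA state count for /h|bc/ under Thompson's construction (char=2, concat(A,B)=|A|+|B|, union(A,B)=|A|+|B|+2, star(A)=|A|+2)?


Syntax tree has 3 char leaf(s), 1 union(s), 0 star(s)
chars contribute 3×2 = 6; each union adds +2; each star adds +2
Total: 6 + 2 + 0 = 8 states


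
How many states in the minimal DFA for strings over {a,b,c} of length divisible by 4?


Track length mod 4: states 0..3, accept at 0
Minimal DFA: 4 states


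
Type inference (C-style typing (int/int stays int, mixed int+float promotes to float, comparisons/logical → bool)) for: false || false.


Operand types: bool || bool
Rule: logical operators take bool operands and yield bool
Result type: bool


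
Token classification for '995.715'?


Pattern: digits with a decimal point
Type: FLOAT_LITERAL


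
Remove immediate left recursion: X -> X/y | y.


Left-recursive alternatives: X/y; non-recursive: y
Introduce X': X -> yX', X' -> /yX' | ε


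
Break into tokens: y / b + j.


Scan left to right, longest-match per lexeme
Tokens: ID(y), OP(/), ID(b), OP(+), ID(j)


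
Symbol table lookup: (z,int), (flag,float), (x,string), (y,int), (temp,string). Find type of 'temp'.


Lookup 'temp' → type string


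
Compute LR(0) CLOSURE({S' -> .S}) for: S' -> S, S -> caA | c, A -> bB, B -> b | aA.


Start: S' -> .S
For each item with dot before a nonterminal B, add B -> .γ for every B-production
Closure: [S' -> .S, S -> .caA, S -> .c]


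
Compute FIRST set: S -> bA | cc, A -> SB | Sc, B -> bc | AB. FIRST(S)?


Per alternative of S: FIRST(bA) = {b}; FIRST(cc) = {c}
FIRST(S) = {b, c}


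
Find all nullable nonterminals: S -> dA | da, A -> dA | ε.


A nonterminal is nullable iff some alternative derives ε (directly, or every symbol in it is nullable)
Nullable: {A}


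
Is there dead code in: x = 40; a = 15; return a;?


x is assigned but never read
Dead: 'x = 40'


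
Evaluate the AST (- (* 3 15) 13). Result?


Evaluate inner: (* 3 15) = 45
Evaluate root: (- 45 13) = 32
Result: 32


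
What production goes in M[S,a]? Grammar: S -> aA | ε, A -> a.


For [S, a]: 'a' ∈ FIRST(aA)
Entry: S -> aA


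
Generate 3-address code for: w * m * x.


Break into single-operator statements:
t1 = w * m
t2 = t1 * x


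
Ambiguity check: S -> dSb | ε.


balanced d^n…b^n: each string has a unique parse
Unambiguous


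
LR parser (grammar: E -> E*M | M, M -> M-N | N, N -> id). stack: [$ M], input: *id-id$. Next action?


lookahead ∉ {-} so M won't extend; reduce E -> M
Action: reduce (E -> M)


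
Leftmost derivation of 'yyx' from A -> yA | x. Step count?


Derivation: A => yA => yyA => yyx
Steps: 3


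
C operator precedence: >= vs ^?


'>=' is relational (level 7); '^' is bitwise XOR (level 4)
Higher level binds tighter
'>=' has higher precedence than '^'


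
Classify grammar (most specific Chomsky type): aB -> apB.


LHS has context (more than one symbol) and |LHS| ≤ |RHS|
Classification: Type 1 (Context-Sensitive)


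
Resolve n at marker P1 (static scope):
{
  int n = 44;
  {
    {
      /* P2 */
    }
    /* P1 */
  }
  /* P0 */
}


P1's block does not declare n; resolves to the enclosing declaration at depth 0
n = 44


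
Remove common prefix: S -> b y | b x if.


Common prefix: 'b'
Factored: S -> b S', S' -> y | x if


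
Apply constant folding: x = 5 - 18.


5 - 18 = -13 at compile time
Optimized: x = -13


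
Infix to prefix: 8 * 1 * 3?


left-to-right (same/higher precedence on left): tree is (* (* 8 1) 3)
Prefix: * * 8 1 3


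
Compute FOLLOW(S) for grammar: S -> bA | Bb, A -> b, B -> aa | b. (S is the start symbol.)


$ ∈ FOLLOW(S). For each A -> αBβ: add FIRST(β)\{ε} to FOLLOW(B); if β nullable, add FOLLOW(A).
FOLLOW(S) = {$}


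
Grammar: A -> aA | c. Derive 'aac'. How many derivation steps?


Derivation: A => aA => aaA => aac
Steps: 3


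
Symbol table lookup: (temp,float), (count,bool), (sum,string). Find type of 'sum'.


Lookup 'sum' → type string


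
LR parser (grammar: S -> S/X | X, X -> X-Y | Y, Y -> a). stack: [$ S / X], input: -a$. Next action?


'-' can extend X; shift to build X -> X-Y
Action: shift


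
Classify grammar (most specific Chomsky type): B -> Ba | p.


Left-linear: every RHS is a terminal or one nonterminal followed by a terminal
Classification: Type 3 (Regular)


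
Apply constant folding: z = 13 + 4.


13 + 4 = 17 at compile time
Optimized: z = 17


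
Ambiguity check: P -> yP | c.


right-linear, alternatives start with distinct terminals 'y' vs 'c': unique leftmost derivation
Unambiguous


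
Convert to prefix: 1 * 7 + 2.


left-to-right (same/higher precedence on left): tree is (+ (* 1 7) 2)
Prefix: + * 1 7 2


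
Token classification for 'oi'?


Pattern: letter/underscore followed by alphanumerics, not a keyword
Type: IDENTIFIER


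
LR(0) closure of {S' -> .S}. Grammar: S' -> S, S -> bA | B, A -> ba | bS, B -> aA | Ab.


Start: S' -> .S
For each item with dot before a nonterminal B, add B -> .γ for every B-production
Closure: [S' -> .S, S -> .bA, S -> .B, B -> .aA, B -> .Ab, A -> .ba, A -> .bS]


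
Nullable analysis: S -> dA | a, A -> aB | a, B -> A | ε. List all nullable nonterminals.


A nonterminal is nullable iff some alternative derives ε (directly, or every symbol in it is nullable)
Nullable: {B}


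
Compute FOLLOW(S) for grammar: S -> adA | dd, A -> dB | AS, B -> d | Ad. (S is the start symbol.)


$ ∈ FOLLOW(S). For each A -> αBβ: add FIRST(β)\{ε} to FOLLOW(B); if β nullable, add FOLLOW(A).
FOLLOW(S) = {$, a, d}


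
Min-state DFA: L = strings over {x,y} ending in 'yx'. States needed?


Track the longest suffix of input matching a prefix of 'yx': 3 classes (prefixes of length 0..2)
Minimal DFA: 3 states


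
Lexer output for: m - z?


Scan left to right, longest-match per lexeme
Tokens: ID(m), OP(-), ID(z)


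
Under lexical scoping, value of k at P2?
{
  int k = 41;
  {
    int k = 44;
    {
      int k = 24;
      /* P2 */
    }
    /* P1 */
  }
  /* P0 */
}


k declared in the same block as P2
k = 24


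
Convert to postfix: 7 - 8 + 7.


Left to right (same or higher precedence on left)
Postfix: 7 8 - 7 +


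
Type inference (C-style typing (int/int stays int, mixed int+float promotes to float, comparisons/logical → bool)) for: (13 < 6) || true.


Operand types: bool || bool
Rule: logical operators take bool operands and yield bool
Result type: bool


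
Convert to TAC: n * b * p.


Break into single-operator statements:
t1 = n * b
t2 = t1 * p


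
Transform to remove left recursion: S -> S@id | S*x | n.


Left-recursive alternatives: S@id, S*x; non-recursive: n
Introduce S': S -> nS', S' -> @idS' | *xS' | ε


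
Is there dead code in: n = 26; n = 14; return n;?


first assignment to n is overwritten before any read
Dead: 'n = 26'


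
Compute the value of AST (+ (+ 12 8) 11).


Evaluate inner: (+ 12 8) = 20
Evaluate root: (+ 20 11) = 31
Result: 31


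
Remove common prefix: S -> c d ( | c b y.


Common prefix: 'c'
Factored: S -> c S', S' -> d ( | b y


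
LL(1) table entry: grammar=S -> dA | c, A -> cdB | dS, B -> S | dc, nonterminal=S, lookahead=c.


For [S, c]: 'c' ∈ FIRST(c)
Entry: S -> c


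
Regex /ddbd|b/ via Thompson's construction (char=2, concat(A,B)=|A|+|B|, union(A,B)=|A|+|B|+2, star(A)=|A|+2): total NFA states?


Syntax tree has 5 char leaf(s), 1 union(s), 0 star(s)
chars contribute 5×2 = 10; each union adds +2; each star adds +2
Total: 10 + 2 + 0 = 12 states


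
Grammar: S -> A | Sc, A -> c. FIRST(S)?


Per alternative of S: FIRST(A) = {c}; FIRST(Sc) = {c}
FIRST(S) = {c}


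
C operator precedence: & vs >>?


'>>' is shift (level 8); '&' is bitwise AND (level 5)
Higher level binds tighter
'>>' has higher precedence than '&'


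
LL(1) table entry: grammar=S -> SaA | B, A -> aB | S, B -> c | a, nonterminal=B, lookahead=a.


For [B, a]: 'a' ∈ FIRST(a)
Entry: B -> a


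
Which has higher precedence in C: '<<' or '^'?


'<<' is shift (level 8); '^' is bitwise XOR (level 4)
Higher level binds tighter
'<<' has higher precedence than '^'


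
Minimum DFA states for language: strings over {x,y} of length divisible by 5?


Track length mod 5: states 0..4, accept at 0
Minimal DFA: 5 states


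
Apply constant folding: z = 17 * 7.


17 * 7 = 119 at compile time
Optimized: z = 119


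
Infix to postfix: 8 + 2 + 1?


Left to right (same or higher precedence on left)
Postfix: 8 2 + 1 +


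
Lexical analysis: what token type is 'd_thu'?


Pattern: letter/underscore followed by alphanumerics, not a keyword
Type: IDENTIFIER


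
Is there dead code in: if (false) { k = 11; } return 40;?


condition is constant false, so the whole block is unreachable
Dead: 'if (false) { k = 11; }'


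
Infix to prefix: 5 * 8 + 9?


left-to-right (same/higher precedence on left): tree is (+ (* 5 8) 9)
Prefix: + * 5 8 9


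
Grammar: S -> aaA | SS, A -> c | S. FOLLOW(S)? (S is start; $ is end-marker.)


$ ∈ FOLLOW(S). For each A -> αBβ: add FIRST(β)\{ε} to FOLLOW(B); if β nullable, add FOLLOW(A).
FOLLOW(S) = {$, a}


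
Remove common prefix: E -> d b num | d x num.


Common prefix: 'd'
Factored: E -> d E', E' -> b num | x num


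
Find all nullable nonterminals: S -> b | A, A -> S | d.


A nonterminal is nullable iff some alternative derives ε (directly, or every symbol in it is nullable)
Nullable: {}


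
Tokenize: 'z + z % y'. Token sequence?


Scan left to right, longest-match per lexeme
Tokens: ID(z), OP(+), ID(z), OP(%), ID(y)


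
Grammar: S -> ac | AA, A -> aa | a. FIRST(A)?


Per alternative of A: FIRST(aa) = {a}; FIRST(a) = {a}
FIRST(A) = {a}


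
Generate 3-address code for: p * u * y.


Break into single-operator statements:
t1 = p * u
t2 = t1 * y


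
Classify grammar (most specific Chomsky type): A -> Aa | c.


Left-linear: every RHS is a terminal or one nonterminal followed by a terminal
Classification: Type 3 (Regular)


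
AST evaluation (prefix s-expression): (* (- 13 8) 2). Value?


Evaluate inner: (- 13 8) = 5
Evaluate root: (* 5 2) = 10
Result: 10


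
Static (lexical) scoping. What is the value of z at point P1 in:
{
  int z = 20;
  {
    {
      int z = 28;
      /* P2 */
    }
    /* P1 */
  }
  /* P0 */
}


P1's block does not declare z; resolves to the enclosing declaration at depth 0
z = 20


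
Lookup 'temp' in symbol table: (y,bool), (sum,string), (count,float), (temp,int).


Lookup 'temp' → type int


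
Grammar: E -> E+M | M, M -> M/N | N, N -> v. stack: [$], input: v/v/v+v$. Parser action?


no handle on stack; shift 'v'
Action: shift


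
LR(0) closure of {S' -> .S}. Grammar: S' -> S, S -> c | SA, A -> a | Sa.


Start: S' -> .S
For each item with dot before a nonterminal B, add B -> .γ for every B-production
Closure: [S' -> .S, S -> .c, S -> .SA]


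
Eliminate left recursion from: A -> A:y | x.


Left-recursive alternatives: A:y; non-recursive: x
Introduce A': A -> xA', A' -> :yA' | ε


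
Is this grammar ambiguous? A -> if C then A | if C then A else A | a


dangling else: 'if C then if C then a else a' parses two ways
Ambiguous


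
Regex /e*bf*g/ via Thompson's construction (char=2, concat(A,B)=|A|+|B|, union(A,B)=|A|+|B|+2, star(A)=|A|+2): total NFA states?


Syntax tree has 4 char leaf(s), 0 union(s), 2 star(s)
chars contribute 4×2 = 8; each union adds +2; each star adds +2
Total: 8 + 0 + 4 = 12 states


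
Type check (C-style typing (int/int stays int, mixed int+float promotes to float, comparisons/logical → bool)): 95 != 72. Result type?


Operand types: int != int
Rule: comparison yields bool
Result type: bool


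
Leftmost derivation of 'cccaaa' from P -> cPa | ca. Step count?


Derivation: P => cPa => ccPaa => cccaaa
Steps: 3


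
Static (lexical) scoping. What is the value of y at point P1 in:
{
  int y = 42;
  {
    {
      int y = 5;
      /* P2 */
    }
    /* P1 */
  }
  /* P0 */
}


P1's block does not declare y; resolves to the enclosing declaration at depth 0
y = 42


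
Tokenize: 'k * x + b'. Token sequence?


Scan left to right, longest-match per lexeme
Tokens: ID(k), OP(*), ID(x), OP(+), ID(b)


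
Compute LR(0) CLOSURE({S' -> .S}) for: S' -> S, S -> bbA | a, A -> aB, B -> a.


Start: S' -> .S
For each item with dot before a nonterminal B, add B -> .γ for every B-production
Closure: [S' -> .S, S -> .bbA, S -> .a]


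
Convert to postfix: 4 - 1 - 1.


Left to right (same or higher precedence on left)
Postfix: 4 1 - 1 -


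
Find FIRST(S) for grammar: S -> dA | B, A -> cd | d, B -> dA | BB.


Per alternative of S: FIRST(dA) = {d}; FIRST(B) = {d}
FIRST(S) = {d}


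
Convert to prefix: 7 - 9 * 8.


'*' binds tighter: tree is (- 7 (* 9 8))
Prefix: - 7 * 9 8


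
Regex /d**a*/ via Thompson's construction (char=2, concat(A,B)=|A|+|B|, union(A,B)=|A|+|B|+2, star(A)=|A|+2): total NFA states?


Syntax tree has 2 char leaf(s), 0 union(s), 3 star(s)
chars contribute 2×2 = 4; each union adds +2; each star adds +2
Total: 4 + 0 + 6 = 10 states


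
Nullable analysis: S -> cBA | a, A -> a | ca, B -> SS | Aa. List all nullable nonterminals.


A nonterminal is nullable iff some alternative derives ε (directly, or every symbol in it is nullable)
Nullable: {}


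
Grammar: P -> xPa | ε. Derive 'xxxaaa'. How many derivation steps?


Derivation: P => xPa => xxPaa => xxxPaaa => xxxaaa
Steps: 4


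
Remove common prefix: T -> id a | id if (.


Common prefix: 'id'
Factored: T -> id T', T' -> a | if (


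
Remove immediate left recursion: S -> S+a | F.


Left-recursive alternatives: S+a; non-recursive: F
Introduce S': S -> FS', S' -> +aS' | ε


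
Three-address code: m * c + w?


Break into single-operator statements:
t1 = m * c
t2 = t1 + w


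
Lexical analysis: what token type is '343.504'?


Pattern: digits with a decimal point
Type: FLOAT_LITERAL


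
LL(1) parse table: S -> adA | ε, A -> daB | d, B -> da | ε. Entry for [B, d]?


For [B, d]: 'd' ∈ FIRST(da)
Entry: B -> da


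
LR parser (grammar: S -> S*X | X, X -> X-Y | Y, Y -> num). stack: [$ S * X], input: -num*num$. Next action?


'-' can extend X; shift to build X -> X-Y
Action: shift


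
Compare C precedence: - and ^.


'-' is additive (level 9); '^' is bitwise XOR (level 4)
Higher level binds tighter
'-' has higher precedence than '^'


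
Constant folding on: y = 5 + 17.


5 + 17 = 22 at compile time
Optimized: y = 22


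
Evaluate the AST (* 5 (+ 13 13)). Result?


Evaluate inner: (+ 13 13) = 26
Evaluate root: (* 5 26) = 130
Result: 130


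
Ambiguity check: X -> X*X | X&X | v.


'v*v&v' has two parse trees (no precedence encoded between * and &)
Ambiguous


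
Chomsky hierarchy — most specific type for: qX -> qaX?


LHS has context (more than one symbol) and |LHS| ≤ |RHS|
Classification: Type 1 (Context-Sensitive)


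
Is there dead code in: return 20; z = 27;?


statement follows a return and is unreachable
Dead: 'z = 27'


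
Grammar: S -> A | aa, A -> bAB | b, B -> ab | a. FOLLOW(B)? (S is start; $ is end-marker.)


$ ∈ FOLLOW(S). For each A -> αBβ: add FIRST(β)\{ε} to FOLLOW(B); if β nullable, add FOLLOW(A).
FOLLOW(B) = {$, a}


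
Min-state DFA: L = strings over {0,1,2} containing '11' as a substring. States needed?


KMP-style automaton: 2 progress states + 1 absorbing accept = 3
Minimal DFA: 3 states


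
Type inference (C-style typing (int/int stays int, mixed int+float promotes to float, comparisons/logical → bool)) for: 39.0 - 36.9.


Operand types: float - float
Rule: mixed int/float promotes to float; int/int stays int
Result type: float


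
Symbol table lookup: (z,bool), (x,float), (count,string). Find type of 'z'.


Lookup 'z' → type bool


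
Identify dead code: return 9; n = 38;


statement follows a return and is unreachable
Dead: 'n = 38'


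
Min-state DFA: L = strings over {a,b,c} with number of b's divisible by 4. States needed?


Track (count of b) mod 4: states 0..3, accept at 0
Minimal DFA: 4 states


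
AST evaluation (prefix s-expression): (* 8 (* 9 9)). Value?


Evaluate inner: (* 9 9) = 81
Evaluate root: (* 8 81) = 648
Result: 648


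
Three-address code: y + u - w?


Break into single-operator statements:
t1 = y + u
t2 = t1 - w


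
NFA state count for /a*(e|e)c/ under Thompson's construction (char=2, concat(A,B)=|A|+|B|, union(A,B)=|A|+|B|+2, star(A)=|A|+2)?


Syntax tree has 4 char leaf(s), 1 union(s), 1 star(s)
chars contribute 4×2 = 8; each union adds +2; each star adds +2
Total: 8 + 2 + 2 = 12 states


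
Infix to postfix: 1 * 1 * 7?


Left to right (same or higher precedence on left)
Postfix: 1 1 * 7 *


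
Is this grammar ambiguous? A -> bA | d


right-linear, alternatives start with distinct terminals 'b' vs 'd': unique leftmost derivation
Unambiguous


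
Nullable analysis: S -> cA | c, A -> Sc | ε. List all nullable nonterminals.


A nonterminal is nullable iff some alternative derives ε (directly, or every symbol in it is nullable)
Nullable: {A}


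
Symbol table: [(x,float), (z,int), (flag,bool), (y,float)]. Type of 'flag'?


Lookup 'flag' → type bool


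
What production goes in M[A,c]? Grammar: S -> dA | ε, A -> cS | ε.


For [A, c]: 'c' ∈ FIRST(cS)
Entry: A -> cS


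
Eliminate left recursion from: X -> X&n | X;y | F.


Left-recursive alternatives: X&n, X;y; non-recursive: F
Introduce X': X -> FX', X' -> &nX' | ;yX' | ε


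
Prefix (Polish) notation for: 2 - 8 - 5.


left-to-right (same/higher precedence on left): tree is (- (- 2 8) 5)
Prefix: - - 2 8 5


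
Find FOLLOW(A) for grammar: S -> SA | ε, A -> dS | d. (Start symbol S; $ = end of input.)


$ ∈ FOLLOW(S). For each A -> αBβ: add FIRST(β)\{ε} to FOLLOW(B); if β nullable, add FOLLOW(A).
FOLLOW(A) = {$, d}


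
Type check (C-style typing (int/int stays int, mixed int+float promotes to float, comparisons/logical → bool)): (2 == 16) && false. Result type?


Operand types: bool && bool
Rule: logical operators take bool operands and yield bool
Result type: bool


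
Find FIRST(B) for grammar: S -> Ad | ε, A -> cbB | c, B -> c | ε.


Per alternative of B: FIRST(c) = {c}; FIRST(ε) = {ε}
FIRST(B) = {c, ε}


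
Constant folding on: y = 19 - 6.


19 - 6 = 13 at compile time
Optimized: y = 13


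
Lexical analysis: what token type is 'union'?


Pattern: reserved word
Type: KEYWORD


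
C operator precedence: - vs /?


'/' is multiplicative (level 10); '-' is additive (level 9)
Higher level binds tighter
'/' has higher precedence than '-'


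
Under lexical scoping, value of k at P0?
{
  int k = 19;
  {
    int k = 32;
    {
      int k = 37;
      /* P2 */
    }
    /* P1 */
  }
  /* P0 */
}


k declared in the same block as P0
k = 19


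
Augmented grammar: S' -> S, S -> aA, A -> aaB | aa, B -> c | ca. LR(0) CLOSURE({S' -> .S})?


Start: S' -> .S
For each item with dot before a nonterminal B, add B -> .γ for every B-production
Closure: [S' -> .S, S -> .aA]


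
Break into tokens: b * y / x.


Scan left to right, longest-match per lexeme
Tokens: ID(b), OP(*), ID(y), OP(/), ID(x)


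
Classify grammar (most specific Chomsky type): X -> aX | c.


Right-linear: every RHS is a terminal or a terminal followed by one nonterminal
Classification: Type 3 (Regular)


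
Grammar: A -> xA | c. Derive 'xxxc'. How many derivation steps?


Derivation: A => xA => xxA => xxxA => xxxc
Steps: 4


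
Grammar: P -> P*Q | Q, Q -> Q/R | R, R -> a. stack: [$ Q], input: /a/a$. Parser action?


shift '/' to continue Q -> Q/R
Action: shift


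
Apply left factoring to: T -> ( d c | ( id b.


Common prefix: '('
Factored: T -> ( T', T' -> d c | id b


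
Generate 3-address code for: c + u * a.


Break into single-operator statements:
t1 = u * a
t2 = c + t1


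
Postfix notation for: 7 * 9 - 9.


Left to right (same or higher precedence on left)
Postfix: 7 9 * 9 -


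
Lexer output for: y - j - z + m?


Scan left to right, longest-match per lexeme
Tokens: ID(y), OP(-), ID(j), OP(-), ID(z), OP(+), ID(m)


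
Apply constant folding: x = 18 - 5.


18 - 5 = 13 at compile time
Optimized: x = 13


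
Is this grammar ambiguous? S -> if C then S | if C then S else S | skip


dangling else: 'if C then if C then skip else skip' parses two ways
Ambiguous


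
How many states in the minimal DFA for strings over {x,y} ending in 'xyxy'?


Track the longest suffix of input matching a prefix of 'xyxy': 5 classes (prefixes of length 0..4)
Minimal DFA: 5 states
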